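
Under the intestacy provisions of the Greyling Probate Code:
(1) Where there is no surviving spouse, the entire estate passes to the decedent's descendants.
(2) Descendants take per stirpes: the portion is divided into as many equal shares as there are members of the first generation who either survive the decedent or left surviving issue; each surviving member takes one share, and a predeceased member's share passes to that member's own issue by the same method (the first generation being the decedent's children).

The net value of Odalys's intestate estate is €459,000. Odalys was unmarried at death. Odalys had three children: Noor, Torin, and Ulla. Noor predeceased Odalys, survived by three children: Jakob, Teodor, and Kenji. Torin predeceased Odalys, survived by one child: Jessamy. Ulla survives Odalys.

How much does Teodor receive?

The entire €459,000 passes to the descendants.
That amount (€459,000) is divided into 3 shares of €153,000: Ulla takes €153,000; Noor's €153,000 share passes to Noor's issue; Torin's €153,000 share passes to Torin's issue.
Noor's share (€153,000) is divided into 3 shares of €51,000: Jakob, Teodor, and Kenji each take €51,000.
Torin's share (€153,000) passes entirely to Jessamy.

Teodor receives €51,000.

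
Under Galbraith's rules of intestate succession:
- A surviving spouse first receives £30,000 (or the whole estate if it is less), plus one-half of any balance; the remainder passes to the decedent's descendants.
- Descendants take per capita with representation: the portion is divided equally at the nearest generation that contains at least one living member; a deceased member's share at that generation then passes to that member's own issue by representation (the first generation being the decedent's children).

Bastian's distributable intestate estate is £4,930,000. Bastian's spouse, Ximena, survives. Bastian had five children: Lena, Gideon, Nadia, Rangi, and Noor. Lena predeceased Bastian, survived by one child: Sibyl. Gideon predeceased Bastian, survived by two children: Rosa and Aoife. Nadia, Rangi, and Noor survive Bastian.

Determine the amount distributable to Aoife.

Aoife receives £245,000.

Ximena first takes £30,000, leaving a balance of £4,900,000. Ximena then takes one-half of the balance (£2,450,000), for a total of £2,480,000. The remaining £2,450,000 passes to the descendants.
The descendants' portion (£2,450,000) is divided into 5 shares of £490,000: Nadia, Rangi, and Noor each take £490,000; Lena's £490,000 share passes to Lena's issue; Gideon's £490,000 share passes to Gideon's issue.
Lena's share (£490,000) passes entirely to Sibyl.
Gideon's share (£490,000) is divided into 2 shares of £245,000: Rosa and Aoife each take £245,000.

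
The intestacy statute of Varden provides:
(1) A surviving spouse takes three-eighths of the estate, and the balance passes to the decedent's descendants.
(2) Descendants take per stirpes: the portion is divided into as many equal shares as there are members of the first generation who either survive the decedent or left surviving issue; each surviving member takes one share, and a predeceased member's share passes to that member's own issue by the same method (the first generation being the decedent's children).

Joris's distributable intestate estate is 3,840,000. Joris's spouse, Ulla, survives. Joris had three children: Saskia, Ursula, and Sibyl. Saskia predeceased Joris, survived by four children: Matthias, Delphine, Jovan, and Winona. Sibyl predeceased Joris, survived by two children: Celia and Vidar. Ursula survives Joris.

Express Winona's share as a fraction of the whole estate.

Winona receives 5/96 of the estate.

Ulla takes three-eighths of 3,840,000 = 1,440,000. The remaining 2,400,000 passes to the descendants.
The descendants' portion (2,400,000) is divided into 3 shares of 800,000: Ursula takes 800,000; Saskia's 800,000 share passes to Saskia's issue; Sibyl's 800,000 share passes to Sibyl's issue.
Saskia's share (800,000) is divided into 4 shares of 200,000: Matthias, Delphine, Jovan, and Winona each take 200,000.
Sibyl's share (800,000) is divided into 2 shares of 400,000: Celia and Vidar each take 400,000.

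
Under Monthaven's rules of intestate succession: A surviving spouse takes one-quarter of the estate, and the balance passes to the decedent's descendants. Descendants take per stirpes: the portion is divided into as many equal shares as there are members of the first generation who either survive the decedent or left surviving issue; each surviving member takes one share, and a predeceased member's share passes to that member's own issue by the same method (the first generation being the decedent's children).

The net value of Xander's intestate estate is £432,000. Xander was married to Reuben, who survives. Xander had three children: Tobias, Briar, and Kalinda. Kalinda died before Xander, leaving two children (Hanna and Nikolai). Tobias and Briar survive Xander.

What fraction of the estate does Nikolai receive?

Nikolai receives 1/8 of the estate.

Reuben takes one-quarter of £432,000 = £108,000. The remaining £324,000 passes to the descendants.
The descendants' portion (£324,000) is divided into 3 shares of £108,000: Tobias and Briar each take £108,000; Kalinda's £108,000 share passes to Kalinda's issue.
Kalinda's share (£108,000) is divided into 2 shares of £54,000: Hanna and Nikolai each take £54,000.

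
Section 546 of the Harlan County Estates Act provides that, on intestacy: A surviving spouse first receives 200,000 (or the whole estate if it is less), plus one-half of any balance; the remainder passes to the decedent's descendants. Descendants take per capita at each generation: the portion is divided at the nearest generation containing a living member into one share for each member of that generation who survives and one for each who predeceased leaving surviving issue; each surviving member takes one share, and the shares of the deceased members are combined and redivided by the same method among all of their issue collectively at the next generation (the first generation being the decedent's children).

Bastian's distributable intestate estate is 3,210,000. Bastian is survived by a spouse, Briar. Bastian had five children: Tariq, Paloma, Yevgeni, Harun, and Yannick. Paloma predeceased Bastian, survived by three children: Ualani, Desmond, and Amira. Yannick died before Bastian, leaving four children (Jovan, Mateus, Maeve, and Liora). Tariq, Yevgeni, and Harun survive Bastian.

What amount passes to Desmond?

Desmond receives 86,000.

Briar first takes 200,000, leaving a balance of 3,010,000. Briar then takes one-half of the balance (1,505,000), for a total of 1,705,000. The remaining 1,505,000 passes to the descendants.
The descendants' portion (1,505,000) is divided at the children's generation into 5 shares of 301,000. Tariq, Yevgeni, and Harun each take 301,000. The 2 shares of the deceased (Paloma and Yannick) are combined into a pool of 602,000.
That pool (602,000) is divided at the grandchildren's generation equally among Ualani, Desmond, Amira, Jovan, Mateus, Maeve, and Liora: 86,000 each.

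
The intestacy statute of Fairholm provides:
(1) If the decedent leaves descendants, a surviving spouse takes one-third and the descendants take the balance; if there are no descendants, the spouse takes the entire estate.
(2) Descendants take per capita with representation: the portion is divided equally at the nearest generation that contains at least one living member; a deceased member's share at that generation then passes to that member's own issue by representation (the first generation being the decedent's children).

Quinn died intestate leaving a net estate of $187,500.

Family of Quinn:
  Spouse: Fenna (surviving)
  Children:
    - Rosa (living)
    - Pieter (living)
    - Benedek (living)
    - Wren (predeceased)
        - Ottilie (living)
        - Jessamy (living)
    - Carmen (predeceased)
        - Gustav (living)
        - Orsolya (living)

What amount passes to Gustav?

Fenna takes one-third of $187,500 = $62,500. The remaining $125,000 passes to the descendants.
The descendants' portion ($125,000) is divided into 5 shares of $25,000: Rosa, Pieter, and Benedek each take $25,000; Wren's $25,000 share passes to Wren's issue; Carmen's $25,000 share passes to Carmen's issue.
Wren's share ($25,000) is divided into 2 shares of $12,500: Ottilie and Jessamy each take $12,500.
Carmen's share ($25,000) is divided into 2 shares of $12,500: Gustav and Orsolya each take $12,500.

Gustav receives $12,500.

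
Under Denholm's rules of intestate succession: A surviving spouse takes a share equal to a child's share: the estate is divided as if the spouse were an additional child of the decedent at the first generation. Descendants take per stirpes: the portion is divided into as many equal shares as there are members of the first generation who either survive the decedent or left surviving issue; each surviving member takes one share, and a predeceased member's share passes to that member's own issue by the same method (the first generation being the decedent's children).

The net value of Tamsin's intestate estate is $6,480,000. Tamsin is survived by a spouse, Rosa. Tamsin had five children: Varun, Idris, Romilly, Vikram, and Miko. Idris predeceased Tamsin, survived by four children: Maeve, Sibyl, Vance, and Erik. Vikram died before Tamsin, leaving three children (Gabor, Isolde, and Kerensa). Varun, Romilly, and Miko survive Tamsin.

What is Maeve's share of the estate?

The spouse counts as an additional share at the children's level, so there are 6 primary shares of $1,080,000. Rosa takes one such share ($1,080,000).
The children's combined portion ($5,400,000) is divided into 5 shares of $1,080,000: Varun, Romilly, and Miko each take $1,080,000; Idris's $1,080,000 share passes to Idris's issue; Vikram's $1,080,000 share passes to Vikram's issue.
Idris's share ($1,080,000) is divided into 4 shares of $270,000: Maeve, Sibyl, Vance, and Erik each take $270,000.
Vikram's share ($1,080,000) is divided into 3 shares of $360,000: Gabor, Isolde, and Kerensa each take $360,000.

Maeve receives $270,000.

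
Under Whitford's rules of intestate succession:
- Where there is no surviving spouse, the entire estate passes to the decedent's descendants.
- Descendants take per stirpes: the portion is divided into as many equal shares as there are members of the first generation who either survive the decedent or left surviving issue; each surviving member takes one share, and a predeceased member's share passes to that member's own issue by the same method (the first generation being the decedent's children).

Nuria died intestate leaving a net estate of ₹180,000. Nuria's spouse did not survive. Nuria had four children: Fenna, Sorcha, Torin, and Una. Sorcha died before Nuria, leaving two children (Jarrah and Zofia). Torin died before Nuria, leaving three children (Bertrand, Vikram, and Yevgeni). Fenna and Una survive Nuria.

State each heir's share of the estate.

Fenna: ₹45,000; Jarrah: ₹22,500; Zofia: ₹22,500; Bertrand: ₹15,000; Vikram: ₹15,000; Yevgeni: ₹15,000; Una: ₹45,000

The entire ₹180,000 passes to the descendants.
That amount (₹180,000) is divided into 4 shares of ₹45,000: Fenna and Una each take ₹45,000; Sorcha's ₹45,000 share passes to Sorcha's issue; Torin's ₹45,000 share passes to Torin's issue.
Sorcha's share (₹45,000) is divided into 2 shares of ₹22,500: Jarrah and Zofia each take ₹22,500.
Torin's share (₹45,000) is divided into 3 shares of ₹15,000: Bertrand, Vikram, and Yevgeni each take ₹15,000.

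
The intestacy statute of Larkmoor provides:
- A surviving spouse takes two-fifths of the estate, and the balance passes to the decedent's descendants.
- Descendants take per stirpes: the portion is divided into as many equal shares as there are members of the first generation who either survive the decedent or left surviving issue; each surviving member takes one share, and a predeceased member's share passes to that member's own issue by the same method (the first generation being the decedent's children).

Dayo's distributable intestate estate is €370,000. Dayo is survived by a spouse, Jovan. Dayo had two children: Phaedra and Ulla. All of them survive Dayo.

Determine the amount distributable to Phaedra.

Jovan takes two-fifths of €370,000 = €148,000. The remaining €222,000 passes to the descendants.
The descendants' portion (€222,000) is divided into 2 shares of €111,000: Phaedra and Ulla each take €111,000.

Phaedra receives €111,000.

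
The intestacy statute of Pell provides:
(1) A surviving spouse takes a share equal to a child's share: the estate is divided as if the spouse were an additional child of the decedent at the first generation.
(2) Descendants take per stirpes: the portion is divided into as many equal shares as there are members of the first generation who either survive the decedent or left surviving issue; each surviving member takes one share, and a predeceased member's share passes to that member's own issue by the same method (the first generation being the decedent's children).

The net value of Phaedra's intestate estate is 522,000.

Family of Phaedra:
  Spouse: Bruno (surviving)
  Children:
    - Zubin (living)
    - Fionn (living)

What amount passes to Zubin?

The spouse counts as an additional share at the children's level, so there are 3 primary shares of 174,000. Bruno takes one such share (174,000).
The children's combined portion (348,000) is divided into 2 shares of 174,000: Zubin and Fionn each take 174,000.

Zubin receives 174,000.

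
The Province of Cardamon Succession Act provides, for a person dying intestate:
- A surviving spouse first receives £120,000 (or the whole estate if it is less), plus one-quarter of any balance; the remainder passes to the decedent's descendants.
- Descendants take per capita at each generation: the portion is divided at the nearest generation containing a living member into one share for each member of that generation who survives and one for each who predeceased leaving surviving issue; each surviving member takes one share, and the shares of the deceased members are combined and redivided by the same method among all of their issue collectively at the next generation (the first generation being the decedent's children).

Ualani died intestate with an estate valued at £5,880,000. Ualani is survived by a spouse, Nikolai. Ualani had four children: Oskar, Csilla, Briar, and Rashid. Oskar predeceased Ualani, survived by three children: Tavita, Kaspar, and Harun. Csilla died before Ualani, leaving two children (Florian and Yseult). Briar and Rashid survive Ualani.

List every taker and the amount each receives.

Nikolai: £1,560,000; Tavita: £432,000; Kaspar: £432,000; Harun: £432,000; Florian: £432,000; Yseult: £432,000; Briar: £1,080,000; Rashid: £1,080,000

Nikolai first takes £120,000, leaving a balance of £5,760,000. Nikolai then takes one-quarter of the balance (£1,440,000), for a total of £1,560,000. The remaining £4,320,000 passes to the descendants.
The descendants' portion (£4,320,000) is divided at the children's generation into 4 shares of £1,080,000. Briar and Rashid each take £1,080,000. The 2 shares of the deceased (Oskar and Csilla) are combined into a pool of £2,160,000.
That pool (£2,160,000) is divided at the grandchildren's generation equally among Tavita, Kaspar, Harun, Florian, and Yseult: £432,000 each.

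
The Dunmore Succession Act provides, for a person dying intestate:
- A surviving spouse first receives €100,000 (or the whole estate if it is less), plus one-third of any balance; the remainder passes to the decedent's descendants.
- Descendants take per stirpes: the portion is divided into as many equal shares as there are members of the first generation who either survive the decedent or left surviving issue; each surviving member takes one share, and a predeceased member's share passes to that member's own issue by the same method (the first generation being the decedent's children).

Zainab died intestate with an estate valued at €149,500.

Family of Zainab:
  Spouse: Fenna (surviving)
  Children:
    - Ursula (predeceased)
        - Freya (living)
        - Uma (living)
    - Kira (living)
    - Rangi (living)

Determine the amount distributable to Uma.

Uma receives €5,500.

Fenna first takes €100,000, leaving a balance of €49,500. Fenna then takes one-third of the balance (€16,500), for a total of €116,500. The remaining €33,000 passes to the descendants.
The descendants' portion (€33,000) is divided into 3 shares of €11,000: Kira and Rangi each take €11,000; Ursula's €11,000 share passes to Ursula's issue.
Ursula's share (€11,000) is divided into 2 shares of €5,500: Freya and Uma each take €5,500.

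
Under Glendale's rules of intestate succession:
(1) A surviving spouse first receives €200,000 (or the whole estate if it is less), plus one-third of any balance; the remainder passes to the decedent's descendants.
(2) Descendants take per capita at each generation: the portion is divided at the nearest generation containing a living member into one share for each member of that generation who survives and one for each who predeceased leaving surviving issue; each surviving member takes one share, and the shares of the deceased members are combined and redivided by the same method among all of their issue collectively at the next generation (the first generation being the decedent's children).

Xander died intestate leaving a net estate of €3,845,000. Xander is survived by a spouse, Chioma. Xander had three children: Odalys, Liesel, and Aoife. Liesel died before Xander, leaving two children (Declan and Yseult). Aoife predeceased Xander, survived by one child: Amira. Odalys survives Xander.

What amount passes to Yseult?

Chioma first takes €200,000, leaving a balance of €3,645,000. Chioma then takes one-third of the balance (€1,215,000), for a total of €1,415,000. The remaining €2,430,000 passes to the descendants.
The descendants' portion (€2,430,000) is divided at the children's generation into 3 shares of €810,000. Odalys takes €810,000. The 2 shares of the deceased (Liesel and Aoife) are combined into a pool of €1,620,000.
That pool (€1,620,000) is divided at the grandchildren's generation equally among Declan, Yseult, and Amira: €540,000 each.

Yseult receives €540,000.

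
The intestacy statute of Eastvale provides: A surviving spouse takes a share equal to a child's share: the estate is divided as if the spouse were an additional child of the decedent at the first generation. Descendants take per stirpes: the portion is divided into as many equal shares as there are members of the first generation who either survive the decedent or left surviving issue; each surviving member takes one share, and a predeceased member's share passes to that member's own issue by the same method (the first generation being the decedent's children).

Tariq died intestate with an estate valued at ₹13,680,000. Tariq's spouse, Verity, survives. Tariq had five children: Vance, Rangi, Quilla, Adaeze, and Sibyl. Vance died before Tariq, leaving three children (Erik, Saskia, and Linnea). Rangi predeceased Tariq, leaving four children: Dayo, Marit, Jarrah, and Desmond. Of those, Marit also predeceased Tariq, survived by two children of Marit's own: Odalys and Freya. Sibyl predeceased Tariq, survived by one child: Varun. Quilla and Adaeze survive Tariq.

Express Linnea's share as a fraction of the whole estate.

The spouse counts as an additional share at the children's level, so there are 6 primary shares of ₹2,280,000. Verity takes one such share (₹2,280,000).
The children's combined portion (₹11,400,000) is divided into 5 shares of ₹2,280,000: Quilla and Adaeze each take ₹2,280,000; Vance's ₹2,280,000 share passes to Vance's issue; Rangi's ₹2,280,000 share passes to Rangi's issue; Sibyl's ₹2,280,000 share passes to Sibyl's issue.
Vance's share (₹2,280,000) is divided into 3 shares of ₹760,000: Erik, Saskia, and Linnea each take ₹760,000.
Rangi's share (₹2,280,000) is divided into 4 shares of ₹570,000: Dayo, Jarrah, and Desmond each take ₹570,000; Marit's ₹570,000 share passes to Marit's issue.
Marit's share (₹570,000) is divided into 2 shares of ₹285,000: Odalys and Freya each take ₹285,000.
Sibyl's share (₹2,280,000) passes entirely to Varun.

Linnea receives 1/18 of the estate.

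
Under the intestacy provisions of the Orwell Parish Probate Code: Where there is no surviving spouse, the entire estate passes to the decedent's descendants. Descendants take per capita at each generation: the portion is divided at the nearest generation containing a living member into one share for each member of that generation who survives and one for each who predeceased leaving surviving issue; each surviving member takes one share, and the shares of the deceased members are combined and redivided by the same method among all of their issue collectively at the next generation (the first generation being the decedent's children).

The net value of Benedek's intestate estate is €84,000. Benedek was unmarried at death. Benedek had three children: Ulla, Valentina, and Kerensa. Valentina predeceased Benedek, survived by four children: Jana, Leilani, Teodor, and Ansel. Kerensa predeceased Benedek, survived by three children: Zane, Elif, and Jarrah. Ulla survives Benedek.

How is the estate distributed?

Ulla: €28,000; Jana: €8,000; Leilani: €8,000; Teodor: €8,000; Ansel: €8,000; Zane: €8,000; Elif: €8,000; Jarrah: €8,000

The entire €84,000 passes to the descendants.
That amount (€84,000) is divided at the children's generation into 3 shares of €28,000. Ulla takes €28,000. The 2 shares of the deceased (Valentina and Kerensa) are combined into a pool of €56,000.
That pool (€56,000) is divided at the grandchildren's generation equally among Jana, Leilani, Teodor, Ansel, Zane, Elif, and Jarrah: €8,000 each.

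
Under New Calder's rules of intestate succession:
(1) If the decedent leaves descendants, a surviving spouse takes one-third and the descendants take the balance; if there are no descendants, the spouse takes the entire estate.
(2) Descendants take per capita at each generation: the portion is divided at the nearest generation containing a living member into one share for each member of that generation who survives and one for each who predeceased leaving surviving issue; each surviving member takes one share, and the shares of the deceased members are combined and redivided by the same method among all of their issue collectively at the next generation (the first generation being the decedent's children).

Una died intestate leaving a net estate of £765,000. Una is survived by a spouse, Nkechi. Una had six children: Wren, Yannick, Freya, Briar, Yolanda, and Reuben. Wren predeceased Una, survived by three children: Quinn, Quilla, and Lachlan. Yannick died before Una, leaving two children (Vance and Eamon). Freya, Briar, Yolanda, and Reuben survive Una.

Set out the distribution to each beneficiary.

Nkechi: £255,000; Quinn: £34,000; Quilla: £34,000; Lachlan: £34,000; Vance: £34,000; Eamon: £34,000; Freya: £85,000; Briar: £85,000; Yolanda: £85,000; Reuben: £85,000

Nkechi takes one-third of £765,000 = £255,000. The remaining £510,000 passes to the descendants.
The descendants' portion (£510,000) is divided at the children's generation into 6 shares of £85,000. Freya, Briar, Yolanda, and Reuben each take £85,000. The 2 shares of the deceased (Wren and Yannick) are combined into a pool of £170,000.
That pool (£170,000) is divided at the grandchildren's generation equally among Quinn, Quilla, Lachlan, Vance, and Eamon: £34,000 each.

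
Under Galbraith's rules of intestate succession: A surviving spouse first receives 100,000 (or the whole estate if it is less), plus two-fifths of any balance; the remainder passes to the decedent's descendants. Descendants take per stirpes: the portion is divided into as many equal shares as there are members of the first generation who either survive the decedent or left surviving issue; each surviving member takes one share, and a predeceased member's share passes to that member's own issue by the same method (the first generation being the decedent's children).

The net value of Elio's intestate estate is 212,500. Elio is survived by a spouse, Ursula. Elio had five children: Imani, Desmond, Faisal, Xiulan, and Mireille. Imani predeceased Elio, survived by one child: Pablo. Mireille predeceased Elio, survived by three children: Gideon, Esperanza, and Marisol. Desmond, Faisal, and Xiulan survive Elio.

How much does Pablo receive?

Pablo receives 13,500.

Ursula first takes 100,000, leaving a balance of 112,500. Ursula then takes two-fifths of the balance (45,000), for a total of 145,000. The remaining 67,500 passes to the descendants.
The descendants' portion (67,500) is divided into 5 shares of 13,500: Desmond, Faisal, and Xiulan each take 13,500; Imani's 13,500 share passes to Imani's issue; Mireille's 13,500 share passes to Mireille's issue.
Imani's share (13,500) passes entirely to Pablo.
Mireille's share (13,500) is divided into 3 shares of 4,500: Gideon, Esperanza, and Marisol each take 4,500.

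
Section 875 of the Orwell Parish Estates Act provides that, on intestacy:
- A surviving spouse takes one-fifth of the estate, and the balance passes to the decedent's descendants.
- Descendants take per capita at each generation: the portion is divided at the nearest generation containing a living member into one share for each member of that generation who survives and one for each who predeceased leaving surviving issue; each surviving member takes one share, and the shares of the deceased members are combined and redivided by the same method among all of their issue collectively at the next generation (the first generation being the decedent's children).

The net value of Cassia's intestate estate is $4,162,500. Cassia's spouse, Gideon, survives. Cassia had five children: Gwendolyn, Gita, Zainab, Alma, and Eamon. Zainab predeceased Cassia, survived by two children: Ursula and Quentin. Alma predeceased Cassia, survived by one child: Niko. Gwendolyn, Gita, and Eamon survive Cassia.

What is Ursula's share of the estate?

Ursula receives $444,000.

Gideon takes one-fifth of $4,162,500 = $832,500. The remaining $3,330,000 passes to the descendants.
The descendants' portion ($3,330,000) is divided at the children's generation into 5 shares of $666,000. Gwendolyn, Gita, and Eamon each take $666,000. The 2 shares of the deceased (Zainab and Alma) are combined into a pool of $1,332,000.
That pool ($1,332,000) is divided at the grandchildren's generation equally among Ursula, Quentin, and Niko: $444,000 each.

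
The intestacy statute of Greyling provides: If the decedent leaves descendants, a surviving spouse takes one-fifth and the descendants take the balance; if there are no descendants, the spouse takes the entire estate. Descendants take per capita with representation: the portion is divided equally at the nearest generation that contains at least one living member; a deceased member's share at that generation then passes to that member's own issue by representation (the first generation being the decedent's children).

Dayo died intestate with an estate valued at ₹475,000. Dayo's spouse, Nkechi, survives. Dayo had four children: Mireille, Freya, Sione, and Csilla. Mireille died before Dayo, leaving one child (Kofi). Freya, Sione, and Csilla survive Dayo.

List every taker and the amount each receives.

Nkechi: ₹95,000; Kofi: ₹95,000; Freya: ₹95,000; Sione: ₹95,000; Csilla: ₹95,000

Nkechi takes one-fifth of ₹475,000 = ₹95,000. The remaining ₹380,000 passes to the descendants.
The descendants' portion (₹380,000) is divided into 4 shares of ₹95,000: Freya, Sione, and Csilla each take ₹95,000; Mireille's ₹95,000 share passes to Mireille's issue.
Mireille's share (₹95,000) passes entirely to Kofi.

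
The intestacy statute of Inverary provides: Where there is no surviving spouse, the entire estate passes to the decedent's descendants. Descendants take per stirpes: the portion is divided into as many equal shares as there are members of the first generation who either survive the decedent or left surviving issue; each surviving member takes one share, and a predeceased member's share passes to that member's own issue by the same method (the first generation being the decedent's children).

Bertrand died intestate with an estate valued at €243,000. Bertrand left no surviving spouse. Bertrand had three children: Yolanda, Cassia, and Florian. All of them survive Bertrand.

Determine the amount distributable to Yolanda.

Yolanda receives €81,000.

The entire €243,000 passes to the descendants.
That amount (€243,000) is divided into 3 shares of €81,000: Yolanda, Cassia, and Florian each take €81,000.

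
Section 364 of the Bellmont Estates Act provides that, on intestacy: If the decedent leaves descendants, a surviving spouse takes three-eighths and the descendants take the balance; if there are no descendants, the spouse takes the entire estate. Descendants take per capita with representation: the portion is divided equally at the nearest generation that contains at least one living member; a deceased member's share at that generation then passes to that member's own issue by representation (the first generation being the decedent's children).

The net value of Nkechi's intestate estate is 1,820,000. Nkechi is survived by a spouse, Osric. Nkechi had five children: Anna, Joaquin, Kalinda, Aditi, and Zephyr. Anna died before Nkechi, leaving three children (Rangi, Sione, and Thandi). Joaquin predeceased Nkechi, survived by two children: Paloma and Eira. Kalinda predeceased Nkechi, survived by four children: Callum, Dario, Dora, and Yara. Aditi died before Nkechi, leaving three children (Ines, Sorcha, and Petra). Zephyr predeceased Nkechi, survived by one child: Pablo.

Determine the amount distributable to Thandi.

Osric takes three-eighths of 1,820,000 = 682,500. The remaining 1,137,500 passes to the descendants.
No child survives, so the initial division is made at the grandchildren's generation.
The descendants' portion (1,137,500) is divided into 13 shares of 87,500: Rangi, Sione, Thandi, Paloma, Eira, Callum, Dario, Dora, Yara, Ines, Sorcha, Petra, and Pablo each take 87,500.

Thandi receives 87,500.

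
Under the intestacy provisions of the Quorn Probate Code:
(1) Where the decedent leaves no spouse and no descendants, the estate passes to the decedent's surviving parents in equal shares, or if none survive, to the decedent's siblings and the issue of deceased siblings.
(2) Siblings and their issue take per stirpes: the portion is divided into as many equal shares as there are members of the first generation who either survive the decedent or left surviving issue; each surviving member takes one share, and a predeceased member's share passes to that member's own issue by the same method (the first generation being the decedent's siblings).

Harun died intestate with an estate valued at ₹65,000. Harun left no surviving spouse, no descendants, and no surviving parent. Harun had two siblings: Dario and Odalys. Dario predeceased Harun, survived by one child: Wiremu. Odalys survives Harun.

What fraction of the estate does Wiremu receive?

Wiremu receives 1/2 of the estate.

The entire ₹65,000 passes to the siblings and their issue.
That amount (₹65,000) is divided into 2 shares of ₹32,500: Odalys takes ₹32,500; Dario's ₹32,500 share passes to Dario's issue.
Dario's share (₹32,500) passes entirely to Wiremu.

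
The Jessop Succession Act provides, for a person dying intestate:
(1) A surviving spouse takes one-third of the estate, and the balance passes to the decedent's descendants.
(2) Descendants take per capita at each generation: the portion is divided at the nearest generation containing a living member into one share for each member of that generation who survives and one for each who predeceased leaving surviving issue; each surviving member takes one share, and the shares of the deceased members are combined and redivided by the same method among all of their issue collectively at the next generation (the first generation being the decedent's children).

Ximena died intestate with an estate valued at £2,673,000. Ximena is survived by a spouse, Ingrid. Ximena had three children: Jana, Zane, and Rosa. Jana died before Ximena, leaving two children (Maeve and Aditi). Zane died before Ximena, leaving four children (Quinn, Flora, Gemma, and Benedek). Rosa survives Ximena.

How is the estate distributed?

Ingrid: £891,000; Maeve: £198,000; Aditi: £198,000; Quinn: £198,000; Flora: £198,000; Gemma: £198,000; Benedek: £198,000; Rosa: £594,000

Ingrid takes one-third of £2,673,000 = £891,000. The remaining £1,782,000 passes to the descendants.
The descendants' portion (£1,782,000) is divided at the children's generation into 3 shares of £594,000. Rosa takes £594,000. The 2 shares of the deceased (Jana and Zane) are combined into a pool of £1,188,000.
That pool (£1,188,000) is divided at the grandchildren's generation equally among Maeve, Aditi, Quinn, Flora, Gemma, and Benedek: £198,000 each.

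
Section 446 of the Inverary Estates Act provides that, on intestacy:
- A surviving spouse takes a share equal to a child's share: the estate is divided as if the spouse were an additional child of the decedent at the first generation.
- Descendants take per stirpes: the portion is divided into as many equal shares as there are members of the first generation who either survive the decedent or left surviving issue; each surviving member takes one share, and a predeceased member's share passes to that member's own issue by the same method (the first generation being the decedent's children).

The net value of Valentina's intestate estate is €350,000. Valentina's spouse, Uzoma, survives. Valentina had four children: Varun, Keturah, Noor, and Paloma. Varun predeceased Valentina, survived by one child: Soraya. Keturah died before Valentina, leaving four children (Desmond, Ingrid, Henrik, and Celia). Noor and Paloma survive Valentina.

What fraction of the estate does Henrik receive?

Henrik receives 1/20 of the estate.

The spouse counts as an additional share at the children's level, so there are 5 primary shares of €70,000. Uzoma takes one such share (€70,000).
The children's combined portion (€280,000) is divided into 4 shares of €70,000: Noor and Paloma each take €70,000; Varun's €70,000 share passes to Varun's issue; Keturah's €70,000 share passes to Keturah's issue.
Varun's share (€70,000) passes entirely to Soraya.
Keturah's share (€70,000) is divided into 4 shares of €17,500: Desmond, Ingrid, Henrik, and Celia each take €17,500.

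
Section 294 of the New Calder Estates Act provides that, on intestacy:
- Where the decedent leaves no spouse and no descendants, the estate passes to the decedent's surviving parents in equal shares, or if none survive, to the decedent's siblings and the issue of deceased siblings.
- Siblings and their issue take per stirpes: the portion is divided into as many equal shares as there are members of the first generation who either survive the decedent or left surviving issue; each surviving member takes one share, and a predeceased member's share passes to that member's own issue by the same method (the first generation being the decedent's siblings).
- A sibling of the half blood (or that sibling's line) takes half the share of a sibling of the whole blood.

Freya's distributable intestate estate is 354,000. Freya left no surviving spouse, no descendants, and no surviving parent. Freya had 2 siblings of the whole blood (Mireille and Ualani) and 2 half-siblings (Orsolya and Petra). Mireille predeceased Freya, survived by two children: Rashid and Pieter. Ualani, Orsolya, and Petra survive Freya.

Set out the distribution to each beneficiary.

The entire 354,000 passes to the siblings and their issue.
Counting each half-blood sibling's line as half a unit, there are 3 units in 354,000, so one unit is 118,000. Whole-blood lines (Mireille and Ualani) take 118,000 each; half-blood lines (Orsolya and Petra) take 59,000 each.
Mireille's share (118,000) is divided into 2 shares of 59,000: Rashid and Pieter each take 59,000.

Rashid: 59,000; Pieter: 59,000; Ualani: 118,000; Orsolya: 59,000; Petra: 59,000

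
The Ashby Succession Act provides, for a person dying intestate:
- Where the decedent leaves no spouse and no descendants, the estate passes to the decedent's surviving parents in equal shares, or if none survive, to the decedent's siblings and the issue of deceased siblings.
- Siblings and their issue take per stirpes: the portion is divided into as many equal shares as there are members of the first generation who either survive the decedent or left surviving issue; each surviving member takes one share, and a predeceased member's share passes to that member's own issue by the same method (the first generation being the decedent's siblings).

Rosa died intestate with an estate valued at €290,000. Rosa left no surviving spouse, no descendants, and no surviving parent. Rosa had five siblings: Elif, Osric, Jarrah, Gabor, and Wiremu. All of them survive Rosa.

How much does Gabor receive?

Gabor receives €58,000.

The entire €290,000 passes to the siblings and their issue.
That amount (€290,000) is divided into 5 shares of €58,000: Elif, Osric, Jarrah, Gabor, and Wiremu each take €58,000.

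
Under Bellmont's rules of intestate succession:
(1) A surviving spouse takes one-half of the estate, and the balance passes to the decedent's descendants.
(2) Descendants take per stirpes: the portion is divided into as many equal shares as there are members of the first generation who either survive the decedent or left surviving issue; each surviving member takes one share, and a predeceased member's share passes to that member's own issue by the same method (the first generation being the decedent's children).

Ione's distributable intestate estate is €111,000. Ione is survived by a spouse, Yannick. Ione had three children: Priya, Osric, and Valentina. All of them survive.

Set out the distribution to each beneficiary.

Yannick takes one-half of €111,000 = €55,500. The remaining €55,500 passes to the descendants.
The descendants' portion (€55,500) is divided into 3 shares of €18,500: Priya, Osric, and Valentina each take €18,500.

Yannick: €55,500; Priya: €18,500; Osric: €18,500; Valentina: €18,500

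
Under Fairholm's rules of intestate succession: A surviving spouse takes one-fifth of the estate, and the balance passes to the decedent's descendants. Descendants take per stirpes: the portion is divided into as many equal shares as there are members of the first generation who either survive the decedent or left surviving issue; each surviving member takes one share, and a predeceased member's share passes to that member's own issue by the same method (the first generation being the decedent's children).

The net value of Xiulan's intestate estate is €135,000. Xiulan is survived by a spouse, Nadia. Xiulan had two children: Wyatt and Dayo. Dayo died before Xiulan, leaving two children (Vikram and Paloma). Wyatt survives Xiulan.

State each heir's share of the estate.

Nadia takes one-fifth of €135,000 = €27,000. The remaining €108,000 passes to the descendants.
The descendants' portion (€108,000) is divided into 2 shares of €54,000: Wyatt takes €54,000; Dayo's €54,000 share passes to Dayo's issue.
Dayo's share (€54,000) is divided into 2 shares of €27,000: Vikram and Paloma each take €27,000.

Nadia: €27,000; Wyatt: €54,000; Vikram: €27,000; Paloma: €27,000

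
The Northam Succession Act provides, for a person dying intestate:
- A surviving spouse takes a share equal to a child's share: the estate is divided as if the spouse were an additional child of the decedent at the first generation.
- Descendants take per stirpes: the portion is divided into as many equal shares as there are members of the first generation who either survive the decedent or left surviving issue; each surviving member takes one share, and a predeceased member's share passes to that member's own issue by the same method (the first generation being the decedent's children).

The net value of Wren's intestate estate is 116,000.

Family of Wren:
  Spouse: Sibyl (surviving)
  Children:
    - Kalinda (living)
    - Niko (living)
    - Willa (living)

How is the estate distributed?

The spouse counts as an additional share at the children's level, so there are 4 primary shares of 29,000. Sibyl takes one such share (29,000).
The children's combined portion (87,000) is divided into 3 shares of 29,000: Kalinda, Niko, and Willa each take 29,000.

Sibyl: 29,000; Kalinda: 29,000; Niko: 29,000; Willa: 29,000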